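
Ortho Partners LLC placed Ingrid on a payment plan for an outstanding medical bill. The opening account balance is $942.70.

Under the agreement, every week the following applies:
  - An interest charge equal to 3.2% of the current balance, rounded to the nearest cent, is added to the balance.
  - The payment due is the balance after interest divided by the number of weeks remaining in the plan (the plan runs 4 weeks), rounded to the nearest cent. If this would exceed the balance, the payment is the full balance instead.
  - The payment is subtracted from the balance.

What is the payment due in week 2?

Week 1: $942.70 +$30.17 interest = $972.87; pay $243.22 → $729.65
Week 2: $729.65 +$23.35 interest = $753.00; pay $251.00 → $502.00

$251.00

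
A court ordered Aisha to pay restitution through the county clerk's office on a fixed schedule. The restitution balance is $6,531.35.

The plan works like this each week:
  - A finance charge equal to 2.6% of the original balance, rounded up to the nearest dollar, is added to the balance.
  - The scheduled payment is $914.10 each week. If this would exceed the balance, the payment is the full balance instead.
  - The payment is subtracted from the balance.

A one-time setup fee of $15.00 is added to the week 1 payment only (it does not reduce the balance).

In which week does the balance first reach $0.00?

9

Week 1: $6,531.35 +$170.00 interest = $6,701.35; pay $914.10 (+ $15.00 fee) → $5,787.25
Week 2: $5,787.25 +$170.00 interest = $5,957.25; pay $914.10 → $5,043.15
Week 3: $5,043.15 +$170.00 interest = $5,213.15; pay $914.10 → $4,299.05
Week 4: $4,299.05 +$170.00 interest = $4,469.05; pay $914.10 → $3,554.95
Week 5: $3,554.95 +$170.00 interest = $3,724.95; pay $914.10 → $2,810.85
Week 6: $2,810.85 +$170.00 interest = $2,980.85; pay $914.10 → $2,066.75
Week 7: $2,066.75 +$170.00 interest = $2,236.75; pay $914.10 → $1,322.65
Week 8: $1,322.65 +$170.00 interest = $1,492.65; pay $914.10 → $578.55
Week 9: $578.55 +$170.00 interest = $748.55; pay $748.55 → $0.00
Balance reaches $0.00 in week 9.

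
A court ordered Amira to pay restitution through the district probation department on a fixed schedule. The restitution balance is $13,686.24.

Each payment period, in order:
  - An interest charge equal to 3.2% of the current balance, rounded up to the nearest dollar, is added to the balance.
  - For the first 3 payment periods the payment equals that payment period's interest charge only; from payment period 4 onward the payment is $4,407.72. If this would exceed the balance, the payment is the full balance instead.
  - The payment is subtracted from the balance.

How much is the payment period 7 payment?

# | Opening | Interest | Payment | End bal
1 | $13,686.24 | $438.00 | $438.00 | $13,686.24
2 | $13,686.24 | $438.00 | $438.00 | $13,686.24
3 | $13,686.24 | $438.00 | $438.00 | $13,686.24
4 | $13,686.24 | $438.00 | $4,407.72 | $9,716.52
5 | $9,716.52 | $311.00 | $4,407.72 | $5,619.80
6 | $5,619.80 | $180.00 | $4,407.72 | $1,392.08
7 | $1,392.08 | $45.00 | $1,437.08 | $0.00

$1,437.08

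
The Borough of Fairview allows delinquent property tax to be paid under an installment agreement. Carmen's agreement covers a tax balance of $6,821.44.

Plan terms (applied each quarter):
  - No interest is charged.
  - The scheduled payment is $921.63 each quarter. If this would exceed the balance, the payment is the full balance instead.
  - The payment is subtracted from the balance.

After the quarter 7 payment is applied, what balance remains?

Quarter 1: $6,821.44 − $921.63 → $5,899.81
Quarter 2: $5,899.81 − $921.63 → $4,978.18
Quarter 3: $4,978.18 − $921.63 → $4,056.55
Quarter 4: $4,056.55 − $921.63 → $3,134.92
Quarter 5: $3,134.92 − $921.63 → $2,213.29
Quarter 6: $2,213.29 − $921.63 → $1,291.66
Quarter 7: $1,291.66 − $921.63 → $370.03

$370.03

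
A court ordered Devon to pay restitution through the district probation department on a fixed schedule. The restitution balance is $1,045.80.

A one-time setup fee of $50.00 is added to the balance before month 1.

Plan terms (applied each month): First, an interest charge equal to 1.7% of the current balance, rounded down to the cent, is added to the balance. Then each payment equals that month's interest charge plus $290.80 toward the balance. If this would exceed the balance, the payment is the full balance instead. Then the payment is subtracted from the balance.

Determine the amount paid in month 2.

Month 1: $1,095.80 +$18.62 interest = $1,114.42; pay $309.42 → $805.00
Month 2: $805.00 +$13.68 interest = $818.68; pay $304.48 → $514.20

$304.48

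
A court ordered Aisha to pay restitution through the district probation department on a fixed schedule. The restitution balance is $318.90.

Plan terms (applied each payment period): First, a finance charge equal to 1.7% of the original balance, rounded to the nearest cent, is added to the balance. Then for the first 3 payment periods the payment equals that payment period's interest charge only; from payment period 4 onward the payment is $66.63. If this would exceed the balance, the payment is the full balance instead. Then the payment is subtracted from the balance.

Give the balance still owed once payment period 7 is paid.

Payment period 1: opening $318.90; interest $5.42 → $324.32; payment $5.42; balance $318.90
Payment period 2: opening $318.90; interest $5.42 → $324.32; payment $5.42; balance $318.90
Payment period 3: opening $318.90; interest $5.42 → $324.32; payment $5.42; balance $318.90
Payment period 4: opening $318.90; interest $5.42 → $324.32; payment $66.63; balance $257.69
Payment period 5: opening $257.69; interest $5.42 → $263.11; payment $66.63; balance $196.48
Payment period 6: opening $196.48; interest $5.42 → $201.90; payment $66.63; balance $135.27
Payment period 7: opening $135.27; interest $5.42 → $140.69; payment $66.63; balance $74.06

$74.06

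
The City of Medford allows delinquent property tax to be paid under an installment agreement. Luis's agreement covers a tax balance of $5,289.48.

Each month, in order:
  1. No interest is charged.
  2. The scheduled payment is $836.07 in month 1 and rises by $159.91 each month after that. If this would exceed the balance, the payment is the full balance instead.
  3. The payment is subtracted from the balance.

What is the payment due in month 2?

# | Opening | Payment | End bal
1 | $5,289.48 | $836.07 | $4,453.41
2 | $4,453.41 | $995.98 | $3,457.43

$995.98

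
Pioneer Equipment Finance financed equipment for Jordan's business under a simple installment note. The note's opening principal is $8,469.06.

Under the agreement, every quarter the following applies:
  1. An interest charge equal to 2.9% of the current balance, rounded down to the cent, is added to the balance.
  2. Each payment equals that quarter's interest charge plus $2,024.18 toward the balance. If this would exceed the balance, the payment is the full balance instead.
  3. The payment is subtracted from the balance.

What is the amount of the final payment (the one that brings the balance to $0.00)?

$383.13

Quarter 1: opening $8,469.06; interest $245.60 → $8,714.66; payment $2,269.78; balance $6,444.88
Quarter 2: opening $6,444.88; interest $186.90 → $6,631.78; payment $2,211.08; balance $4,420.70
Quarter 3: opening $4,420.70; interest $128.20 → $4,548.90; payment $2,152.38; balance $2,396.52
Quarter 4: opening $2,396.52; interest $69.49 → $2,466.01; payment $2,093.67; balance $372.34
Quarter 5: opening $372.34; interest $10.79 → $383.13; payment $383.13; balance $0.00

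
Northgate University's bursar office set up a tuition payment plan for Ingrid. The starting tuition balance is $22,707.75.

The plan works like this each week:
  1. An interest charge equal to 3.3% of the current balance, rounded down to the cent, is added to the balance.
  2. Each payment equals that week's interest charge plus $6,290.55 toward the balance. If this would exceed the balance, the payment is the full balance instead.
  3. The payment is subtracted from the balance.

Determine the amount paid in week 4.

$3,962.69

Week 1: $22,707.75 +$749.35 interest = $23,457.10; pay $7,039.90 → $16,417.20
Week 2: $16,417.20 +$541.76 interest = $16,958.96; pay $6,832.31 → $10,126.65
Week 3: $10,126.65 +$334.17 interest = $10,460.82; pay $6,624.72 → $3,836.10
Week 4: $3,836.10 +$126.59 interest = $3,962.69; pay $3,962.69 → $0.00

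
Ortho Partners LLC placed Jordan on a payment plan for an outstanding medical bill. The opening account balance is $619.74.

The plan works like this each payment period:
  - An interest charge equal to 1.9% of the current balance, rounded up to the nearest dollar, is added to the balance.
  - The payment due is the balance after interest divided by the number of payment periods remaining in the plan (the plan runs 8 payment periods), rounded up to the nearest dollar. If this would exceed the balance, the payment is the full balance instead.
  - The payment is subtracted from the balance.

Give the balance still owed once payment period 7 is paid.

$87.74

# | Opening | Interest | Payment | End bal
1 | $619.74 | $12.00 | $79.00 | $552.74
2 | $552.74 | $11.00 | $81.00 | $482.74
3 | $482.74 | $10.00 | $83.00 | $409.74
4 | $409.74 | $8.00 | $84.00 | $333.74
5 | $333.74 | $7.00 | $86.00 | $254.74
6 | $254.74 | $5.00 | $87.00 | $172.74
7 | $172.74 | $4.00 | $89.00 | $87.74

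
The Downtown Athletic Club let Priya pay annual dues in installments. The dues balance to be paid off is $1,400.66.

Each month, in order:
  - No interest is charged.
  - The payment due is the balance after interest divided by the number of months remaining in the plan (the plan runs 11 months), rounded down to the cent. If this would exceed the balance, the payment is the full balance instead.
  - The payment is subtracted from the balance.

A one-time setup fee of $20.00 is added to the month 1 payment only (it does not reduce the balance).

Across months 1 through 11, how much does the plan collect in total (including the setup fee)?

$1,420.66

Month 1: opening $1,400.66; payment $127.33 (+ $20.00 fee); balance $1,273.33
Month 2: opening $1,273.33; payment $127.33; balance $1,146.00
Month 3: opening $1,146.00; payment $127.33; balance $1,018.67
Month 4: opening $1,018.67; payment $127.33; balance $891.34
Month 5: opening $891.34; payment $127.33; balance $764.01
Month 6: opening $764.01; payment $127.33; balance $636.68
Month 7: opening $636.68; payment $127.33; balance $509.35
Month 8: opening $509.35; payment $127.33; balance $382.02
Month 9: opening $382.02; payment $127.34; balance $254.68
Month 10: opening $254.68; payment $127.34; balance $127.34
Month 11: opening $127.34; payment $127.34; balance $0.00
Total paid: $1,420.66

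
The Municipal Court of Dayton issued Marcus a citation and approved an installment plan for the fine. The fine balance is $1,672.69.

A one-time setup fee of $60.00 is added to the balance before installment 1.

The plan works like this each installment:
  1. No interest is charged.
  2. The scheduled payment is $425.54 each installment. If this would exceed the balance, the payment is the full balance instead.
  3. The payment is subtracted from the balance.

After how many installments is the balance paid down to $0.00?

5

Installment 1: $1,732.69 − $425.54 → $1,307.15
Installment 2: $1,307.15 − $425.54 → $881.61
Installment 3: $881.61 − $425.54 → $456.07
Installment 4: $456.07 − $425.54 → $30.53
Installment 5: $30.53 − $30.53 → $0.00
Balance reaches $0.00 in installment 5.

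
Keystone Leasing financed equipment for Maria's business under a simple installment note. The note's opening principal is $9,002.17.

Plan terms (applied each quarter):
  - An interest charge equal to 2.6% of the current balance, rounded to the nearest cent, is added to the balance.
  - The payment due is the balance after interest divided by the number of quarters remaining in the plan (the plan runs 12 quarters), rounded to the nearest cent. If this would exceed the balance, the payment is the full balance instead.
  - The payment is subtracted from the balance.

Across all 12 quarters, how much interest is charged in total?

Quarter 1: $9,002.17 +$234.06 interest = $9,236.23; pay $769.69 → $8,466.54
Quarter 2: $8,466.54 +$220.13 interest = $8,686.67; pay $789.70 → $7,896.97
Quarter 3: $7,896.97 +$205.32 interest = $8,102.29; pay $810.23 → $7,292.06
Quarter 4: $7,292.06 +$189.59 interest = $7,481.65; pay $831.29 → $6,650.36
Quarter 5: $6,650.36 +$172.91 interest = $6,823.27; pay $852.91 → $5,970.36
Quarter 6: $5,970.36 +$155.23 interest = $6,125.59; pay $875.08 → $5,250.51
Quarter 7: $5,250.51 +$136.51 interest = $5,387.02; pay $897.84 → $4,489.18
Quarter 8: $4,489.18 +$116.72 interest = $4,605.90; pay $921.18 → $3,684.72
Quarter 9: $3,684.72 +$95.80 interest = $3,780.52; pay $945.13 → $2,835.39
Quarter 10: $2,835.39 +$73.72 interest = $2,909.11; pay $969.70 → $1,939.41
Quarter 11: $1,939.41 +$50.42 interest = $1,989.83; pay $994.92 → $994.91
Quarter 12: $994.91 +$25.87 interest = $1,020.78; pay $1,020.78 → $0.00
Total interest: $234.06 + $220.13 + $205.32 + $189.59 + $172.91 + $155.23 + $136.51 + $116.72 + $95.80 + $73.72 + $50.42 + $25.87 = $1,676.28

$1,676.28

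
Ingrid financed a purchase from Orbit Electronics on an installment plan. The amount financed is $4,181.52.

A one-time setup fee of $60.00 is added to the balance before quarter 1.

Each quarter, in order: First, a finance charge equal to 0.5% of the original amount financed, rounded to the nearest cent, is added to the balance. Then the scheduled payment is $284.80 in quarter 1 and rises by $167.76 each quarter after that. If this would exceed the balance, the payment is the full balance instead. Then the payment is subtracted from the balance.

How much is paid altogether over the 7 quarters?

$4,387.89

Quarter 1: $4,241.52 +$20.91 interest = $4,262.43; pay $284.80 → $3,977.63
Quarter 2: $3,977.63 +$20.91 interest = $3,998.54; pay $452.56 → $3,545.98
Quarter 3: $3,545.98 +$20.91 interest = $3,566.89; pay $620.32 → $2,946.57
Quarter 4: $2,946.57 +$20.91 interest = $2,967.48; pay $788.08 → $2,179.40
Quarter 5: $2,179.40 +$20.91 interest = $2,200.31; pay $955.84 → $1,244.47
Quarter 6: $1,244.47 +$20.91 interest = $1,265.38; pay $1,123.60 → $141.78
Quarter 7: $141.78 +$20.91 interest = $162.69; pay $162.69 → $0.00
Total paid: $4,387.89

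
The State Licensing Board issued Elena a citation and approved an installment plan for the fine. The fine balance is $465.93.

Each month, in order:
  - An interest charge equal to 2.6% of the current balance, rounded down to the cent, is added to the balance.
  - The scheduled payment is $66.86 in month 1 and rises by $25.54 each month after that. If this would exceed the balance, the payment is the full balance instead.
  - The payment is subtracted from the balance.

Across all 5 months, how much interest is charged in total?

# | Opening | Interest | Payment | End bal
1 | $465.93 | $12.11 | $66.86 | $411.18
2 | $411.18 | $10.69 | $92.40 | $329.47
3 | $329.47 | $8.56 | $117.94 | $220.09
4 | $220.09 | $5.72 | $143.48 | $82.33
5 | $82.33 | $2.14 | $84.47 | $0.00
Total interest: $12.11 + $10.69 + $8.56 + $5.72 + $2.14 = $39.22

$39.22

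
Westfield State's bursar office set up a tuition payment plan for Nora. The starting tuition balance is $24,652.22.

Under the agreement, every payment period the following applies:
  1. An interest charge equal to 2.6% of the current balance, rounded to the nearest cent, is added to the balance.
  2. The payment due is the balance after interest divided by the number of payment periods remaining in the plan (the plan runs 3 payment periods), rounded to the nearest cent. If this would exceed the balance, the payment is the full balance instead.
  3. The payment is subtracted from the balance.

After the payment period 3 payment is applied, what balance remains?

Payment period 1: $24,652.22 +$640.96 interest = $25,293.18; pay $8,431.06 → $16,862.12
Payment period 2: $16,862.12 +$438.42 interest = $17,300.54; pay $8,650.27 → $8,650.27
Payment period 3: $8,650.27 +$224.91 interest = $8,875.18; pay $8,875.18 → $0.00

$0.00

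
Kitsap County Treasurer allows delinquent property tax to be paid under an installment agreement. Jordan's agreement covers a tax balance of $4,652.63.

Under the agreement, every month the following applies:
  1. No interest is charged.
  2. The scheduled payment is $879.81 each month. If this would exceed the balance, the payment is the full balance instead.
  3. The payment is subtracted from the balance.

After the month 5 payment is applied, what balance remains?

$253.58

Month 1: opening $4,652.63; payment $879.81; balance $3,772.82
Month 2: opening $3,772.82; payment $879.81; balance $2,893.01
Month 3: opening $2,893.01; payment $879.81; balance $2,013.20
Month 4: opening $2,013.20; payment $879.81; balance $1,133.39
Month 5: opening $1,133.39; payment $879.81; balance $253.58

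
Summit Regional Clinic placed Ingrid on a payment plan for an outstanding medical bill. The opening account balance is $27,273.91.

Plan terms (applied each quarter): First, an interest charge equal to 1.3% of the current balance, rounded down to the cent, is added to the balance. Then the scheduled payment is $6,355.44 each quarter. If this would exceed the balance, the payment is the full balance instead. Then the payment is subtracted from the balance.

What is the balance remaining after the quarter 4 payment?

$2,798.24

Quarter 1: opening $27,273.91; interest $354.56 → $27,628.47; payment $6,355.44; balance $21,273.03
Quarter 2: opening $21,273.03; interest $276.54 → $21,549.57; payment $6,355.44; balance $15,194.13
Quarter 3: opening $15,194.13; interest $197.52 → $15,391.65; payment $6,355.44; balance $9,036.21
Quarter 4: opening $9,036.21; interest $117.47 → $9,153.68; payment $6,355.44; balance $2,798.24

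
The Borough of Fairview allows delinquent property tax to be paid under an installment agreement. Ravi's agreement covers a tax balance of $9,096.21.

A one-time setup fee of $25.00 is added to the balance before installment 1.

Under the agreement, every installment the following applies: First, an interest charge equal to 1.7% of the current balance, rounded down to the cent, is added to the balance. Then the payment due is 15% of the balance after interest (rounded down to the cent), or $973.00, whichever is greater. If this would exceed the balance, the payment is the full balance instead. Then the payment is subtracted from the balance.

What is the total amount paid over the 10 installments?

$9,906.72

Installment 1: opening $9,121.21; interest $155.06 → $9,276.27; payment $1,391.44; balance $7,884.83
Installment 2: opening $7,884.83; interest $134.04 → $8,018.87; payment $1,202.83; balance $6,816.04
Installment 3: opening $6,816.04; interest $115.87 → $6,931.91; payment $1,039.78; balance $5,892.13
Installment 4: opening $5,892.13; interest $100.16 → $5,992.29; payment $973.00; balance $5,019.29
Installment 5: opening $5,019.29; interest $85.32 → $5,104.61; payment $973.00; balance $4,131.61
Installment 6: opening $4,131.61; interest $70.23 → $4,201.84; payment $973.00; balance $3,228.84
Installment 7: opening $3,228.84; interest $54.89 → $3,283.73; payment $973.00; balance $2,310.73
Installment 8: opening $2,310.73; interest $39.28 → $2,350.01; payment $973.00; balance $1,377.01
Installment 9: opening $1,377.01; interest $23.40 → $1,400.41; payment $973.00; balance $427.41
Installment 10: opening $427.41; interest $7.26 → $434.67; payment $434.67; balance $0.00
Total paid: $9,906.72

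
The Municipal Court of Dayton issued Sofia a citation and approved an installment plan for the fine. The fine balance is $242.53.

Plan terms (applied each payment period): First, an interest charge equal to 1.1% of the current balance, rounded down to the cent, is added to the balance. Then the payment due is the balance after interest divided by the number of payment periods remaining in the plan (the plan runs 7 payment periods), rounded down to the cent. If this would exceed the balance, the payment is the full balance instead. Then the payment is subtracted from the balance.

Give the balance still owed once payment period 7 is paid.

$0.00

Payment period 1: $242.53 +$2.66 interest = $245.19; pay $35.02 → $210.17
Payment period 2: $210.17 +$2.31 interest = $212.48; pay $35.41 → $177.07
Payment period 3: $177.07 +$1.94 interest = $179.01; pay $35.80 → $143.21
Payment period 4: $143.21 +$1.57 interest = $144.78; pay $36.19 → $108.59
Payment period 5: $108.59 +$1.19 interest = $109.78; pay $36.59 → $73.19
Payment period 6: $73.19 +$0.80 interest = $73.99; pay $36.99 → $37.00
Payment period 7: $37.00 +$0.40 interest = $37.40; pay $37.40 → $0.00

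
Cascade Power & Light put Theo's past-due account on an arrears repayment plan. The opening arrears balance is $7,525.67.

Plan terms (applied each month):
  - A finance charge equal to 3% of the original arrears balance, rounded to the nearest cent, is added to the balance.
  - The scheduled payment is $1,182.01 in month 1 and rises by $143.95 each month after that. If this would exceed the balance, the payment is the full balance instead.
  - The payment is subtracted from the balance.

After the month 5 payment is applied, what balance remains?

Month 1: opening $7,525.67; interest $225.77 → $7,751.44; payment $1,182.01; balance $6,569.43
Month 2: opening $6,569.43; interest $225.77 → $6,795.20; payment $1,325.96; balance $5,469.24
Month 3: opening $5,469.24; interest $225.77 → $5,695.01; payment $1,469.91; balance $4,225.10
Month 4: opening $4,225.10; interest $225.77 → $4,450.87; payment $1,613.86; balance $2,837.01
Month 5: opening $2,837.01; interest $225.77 → $3,062.78; payment $1,757.81; balance $1,304.97

$1,304.97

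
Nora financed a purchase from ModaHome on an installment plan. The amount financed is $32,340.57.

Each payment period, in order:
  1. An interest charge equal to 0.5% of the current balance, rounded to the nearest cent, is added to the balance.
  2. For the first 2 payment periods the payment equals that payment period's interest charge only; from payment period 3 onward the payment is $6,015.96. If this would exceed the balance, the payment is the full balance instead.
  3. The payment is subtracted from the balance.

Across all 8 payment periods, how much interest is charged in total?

# | Opening | Interest | Payment | End bal
1 | $32,340.57 | $161.70 | $161.70 | $32,340.57
2 | $32,340.57 | $161.70 | $161.70 | $32,340.57
3 | $32,340.57 | $161.70 | $6,015.96 | $26,486.31
4 | $26,486.31 | $132.43 | $6,015.96 | $20,602.78
5 | $20,602.78 | $103.01 | $6,015.96 | $14,689.83
6 | $14,689.83 | $73.45 | $6,015.96 | $8,747.32
7 | $8,747.32 | $43.74 | $6,015.96 | $2,775.10
8 | $2,775.10 | $13.88 | $2,788.98 | $0.00
Total interest: $161.70 + $161.70 + $161.70 + $132.43 + $103.01 + $73.45 + $43.74 + $13.88 = $851.61

$851.61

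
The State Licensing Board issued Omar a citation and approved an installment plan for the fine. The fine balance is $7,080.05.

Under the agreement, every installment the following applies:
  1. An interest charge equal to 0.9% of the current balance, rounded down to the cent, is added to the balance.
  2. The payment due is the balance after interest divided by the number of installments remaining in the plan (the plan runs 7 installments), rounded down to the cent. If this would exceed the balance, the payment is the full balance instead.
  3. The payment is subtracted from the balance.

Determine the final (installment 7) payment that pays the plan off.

$1,076.89

Installment 1: $7,080.05 +$63.72 interest = $7,143.77; pay $1,020.53 → $6,123.24
Installment 2: $6,123.24 +$55.10 interest = $6,178.34; pay $1,029.72 → $5,148.62
Installment 3: $5,148.62 +$46.33 interest = $5,194.95; pay $1,038.99 → $4,155.96
Installment 4: $4,155.96 +$37.40 interest = $4,193.36; pay $1,048.34 → $3,145.02
Installment 5: $3,145.02 +$28.30 interest = $3,173.32; pay $1,057.77 → $2,115.55
Installment 6: $2,115.55 +$19.03 interest = $2,134.58; pay $1,067.29 → $1,067.29
Installment 7: $1,067.29 +$9.60 interest = $1,076.89; pay $1,076.89 → $0.00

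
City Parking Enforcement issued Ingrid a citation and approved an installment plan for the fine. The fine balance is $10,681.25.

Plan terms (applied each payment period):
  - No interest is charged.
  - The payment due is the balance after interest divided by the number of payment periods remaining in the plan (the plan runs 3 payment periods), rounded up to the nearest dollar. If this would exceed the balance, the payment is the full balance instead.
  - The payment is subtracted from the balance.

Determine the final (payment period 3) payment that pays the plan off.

$3,559.25

Payment period 1: $10,681.25 − $3,561.00 → $7,120.25
Payment period 2: $7,120.25 − $3,561.00 → $3,559.25
Payment period 3: $3,559.25 − $3,559.25 → $0.00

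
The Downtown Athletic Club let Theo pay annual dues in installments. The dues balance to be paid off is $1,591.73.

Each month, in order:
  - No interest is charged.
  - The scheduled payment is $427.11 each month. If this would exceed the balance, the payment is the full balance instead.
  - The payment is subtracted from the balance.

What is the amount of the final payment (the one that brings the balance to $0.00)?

$310.40

Month 1: opening $1,591.73; payment $427.11; balance $1,164.62
Month 2: opening $1,164.62; payment $427.11; balance $737.51
Month 3: opening $737.51; payment $427.11; balance $310.40
Month 4: opening $310.40; payment $310.40; balance $0.00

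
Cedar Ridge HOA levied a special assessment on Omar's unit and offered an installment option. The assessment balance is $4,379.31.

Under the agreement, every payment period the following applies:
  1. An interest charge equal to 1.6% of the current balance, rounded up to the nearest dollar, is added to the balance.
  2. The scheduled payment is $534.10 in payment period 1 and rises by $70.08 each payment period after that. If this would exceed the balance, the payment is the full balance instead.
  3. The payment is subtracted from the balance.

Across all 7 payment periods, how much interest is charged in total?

Payment period 1: $4,379.31 +$71.00 interest = $4,450.31; pay $534.10 → $3,916.21
Payment period 2: $3,916.21 +$63.00 interest = $3,979.21; pay $604.18 → $3,375.03
Payment period 3: $3,375.03 +$55.00 interest = $3,430.03; pay $674.26 → $2,755.77
Payment period 4: $2,755.77 +$45.00 interest = $2,800.77; pay $744.34 → $2,056.43
Payment period 5: $2,056.43 +$33.00 interest = $2,089.43; pay $814.42 → $1,275.01
Payment period 6: $1,275.01 +$21.00 interest = $1,296.01; pay $884.50 → $411.51
Payment period 7: $411.51 +$7.00 interest = $418.51; pay $418.51 → $0.00
Total interest: $71.00 + $63.00 + $55.00 + $45.00 + $33.00 + $21.00 + $7.00 = $295.00

$295.00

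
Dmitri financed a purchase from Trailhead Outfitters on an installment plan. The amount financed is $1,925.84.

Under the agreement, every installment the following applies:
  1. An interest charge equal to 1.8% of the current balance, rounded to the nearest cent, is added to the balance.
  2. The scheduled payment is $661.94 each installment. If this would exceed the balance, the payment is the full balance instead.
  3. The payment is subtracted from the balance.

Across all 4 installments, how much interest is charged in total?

# | Opening | Interest | Payment | End bal
1 | $1,925.84 | $34.67 | $661.94 | $1,298.57
2 | $1,298.57 | $23.37 | $661.94 | $660.00
3 | $660.00 | $11.88 | $661.94 | $9.94
4 | $9.94 | $0.18 | $10.12 | $0.00
Total interest: $34.67 + $23.37 + $11.88 + $0.18 = $70.10

$70.10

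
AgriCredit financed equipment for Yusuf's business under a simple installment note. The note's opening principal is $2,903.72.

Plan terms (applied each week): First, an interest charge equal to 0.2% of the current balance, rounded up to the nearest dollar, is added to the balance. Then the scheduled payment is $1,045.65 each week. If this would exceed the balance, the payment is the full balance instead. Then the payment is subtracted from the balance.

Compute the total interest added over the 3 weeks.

# | Opening | Interest | Payment | End bal
1 | $2,903.72 | $6.00 | $1,045.65 | $1,864.07
2 | $1,864.07 | $4.00 | $1,045.65 | $822.42
3 | $822.42 | $2.00 | $824.42 | $0.00
Total interest: $6.00 + $4.00 + $2.00 = $12.00

$12.00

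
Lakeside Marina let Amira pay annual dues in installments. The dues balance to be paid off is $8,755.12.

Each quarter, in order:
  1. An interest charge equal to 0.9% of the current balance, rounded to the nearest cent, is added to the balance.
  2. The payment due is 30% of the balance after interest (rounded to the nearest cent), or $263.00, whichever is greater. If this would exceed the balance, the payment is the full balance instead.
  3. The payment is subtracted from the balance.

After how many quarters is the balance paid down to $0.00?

Quarter 1: opening $8,755.12; interest $78.80 → $8,833.92; payment $2,650.18; balance $6,183.74
Quarter 2: opening $6,183.74; interest $55.65 → $6,239.39; payment $1,871.82; balance $4,367.57
Quarter 3: opening $4,367.57; interest $39.31 → $4,406.88; payment $1,322.06; balance $3,084.82
Quarter 4: opening $3,084.82; interest $27.76 → $3,112.58; payment $933.77; balance $2,178.81
Quarter 5: opening $2,178.81; interest $19.61 → $2,198.42; payment $659.53; balance $1,538.89
Quarter 6: opening $1,538.89; interest $13.85 → $1,552.74; payment $465.82; balance $1,086.92
Quarter 7: opening $1,086.92; interest $9.78 → $1,096.70; payment $329.01; balance $767.69
Quarter 8: opening $767.69; interest $6.91 → $774.60; payment $263.00; balance $511.60
Quarter 9: opening $511.60; interest $4.60 → $516.20; payment $263.00; balance $253.20
Quarter 10: opening $253.20; interest $2.28 → $255.48; payment $255.48; balance $0.00
Balance reaches $0.00 in quarter 10.

10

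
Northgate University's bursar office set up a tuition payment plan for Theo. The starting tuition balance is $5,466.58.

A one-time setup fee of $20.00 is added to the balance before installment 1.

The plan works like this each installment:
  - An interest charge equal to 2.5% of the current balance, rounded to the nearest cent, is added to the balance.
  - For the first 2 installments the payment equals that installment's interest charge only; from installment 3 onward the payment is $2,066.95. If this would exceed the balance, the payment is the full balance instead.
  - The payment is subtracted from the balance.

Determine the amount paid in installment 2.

Installment 1: opening $5,486.58; interest $137.16 → $5,623.74; payment $137.16; balance $5,486.58
Installment 2: opening $5,486.58; interest $137.16 → $5,623.74; payment $137.16; balance $5,486.58

$137.16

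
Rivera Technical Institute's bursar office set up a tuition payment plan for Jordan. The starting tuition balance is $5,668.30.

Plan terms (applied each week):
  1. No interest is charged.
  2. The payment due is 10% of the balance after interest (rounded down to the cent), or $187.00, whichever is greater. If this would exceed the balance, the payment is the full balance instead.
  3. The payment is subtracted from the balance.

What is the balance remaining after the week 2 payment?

$4,591.33

# | Opening | Payment | End bal
1 | $5,668.30 | $566.83 | $5,101.47
2 | $5,101.47 | $510.14 | $4,591.33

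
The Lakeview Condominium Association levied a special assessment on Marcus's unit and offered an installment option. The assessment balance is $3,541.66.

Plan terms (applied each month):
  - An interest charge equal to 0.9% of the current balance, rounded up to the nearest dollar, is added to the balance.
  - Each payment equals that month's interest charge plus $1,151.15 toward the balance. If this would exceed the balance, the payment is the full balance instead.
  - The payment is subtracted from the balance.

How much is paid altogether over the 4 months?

$3,608.66

Month 1: $3,541.66 +$32.00 interest = $3,573.66; pay $1,183.15 → $2,390.51
Month 2: $2,390.51 +$22.00 interest = $2,412.51; pay $1,173.15 → $1,239.36
Month 3: $1,239.36 +$12.00 interest = $1,251.36; pay $1,163.15 → $88.21
Month 4: $88.21 +$1.00 interest = $89.21; pay $89.21 → $0.00
Total paid: $3,608.66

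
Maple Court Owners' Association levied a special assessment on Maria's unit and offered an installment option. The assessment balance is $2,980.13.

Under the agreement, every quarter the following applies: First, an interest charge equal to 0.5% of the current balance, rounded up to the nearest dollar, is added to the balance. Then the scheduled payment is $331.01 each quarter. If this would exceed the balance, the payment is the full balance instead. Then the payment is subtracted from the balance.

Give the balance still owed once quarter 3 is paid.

# | Opening | Interest | Payment | End bal
1 | $2,980.13 | $15.00 | $331.01 | $2,664.12
2 | $2,664.12 | $14.00 | $331.01 | $2,347.11
3 | $2,347.11 | $12.00 | $331.01 | $2,028.10

$2,028.10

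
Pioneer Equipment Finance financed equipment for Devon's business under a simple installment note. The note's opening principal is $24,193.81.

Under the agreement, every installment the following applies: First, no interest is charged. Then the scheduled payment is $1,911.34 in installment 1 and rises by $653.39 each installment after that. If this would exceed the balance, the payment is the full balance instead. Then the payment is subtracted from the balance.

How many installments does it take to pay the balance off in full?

Installment 1: $24,193.81 − $1,911.34 → $22,282.47
Installment 2: $22,282.47 − $2,564.73 → $19,717.74
Installment 3: $19,717.74 − $3,218.12 → $16,499.62
Installment 4: $16,499.62 − $3,871.51 → $12,628.11
Installment 5: $12,628.11 − $4,524.90 → $8,103.21
Installment 6: $8,103.21 − $5,178.29 → $2,924.92
Installment 7: $2,924.92 − $2,924.92 → $0.00
Balance reaches $0.00 in installment 7.

7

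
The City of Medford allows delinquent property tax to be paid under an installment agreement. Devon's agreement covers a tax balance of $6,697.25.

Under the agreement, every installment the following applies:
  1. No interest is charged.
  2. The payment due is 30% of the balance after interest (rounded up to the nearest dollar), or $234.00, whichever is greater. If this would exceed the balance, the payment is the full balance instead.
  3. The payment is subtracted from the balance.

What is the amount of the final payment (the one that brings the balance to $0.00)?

$82.25

Installment 1: opening $6,697.25; payment $2,010.00; balance $4,687.25
Installment 2: opening $4,687.25; payment $1,407.00; balance $3,280.25
Installment 3: opening $3,280.25; payment $985.00; balance $2,295.25
Installment 4: opening $2,295.25; payment $689.00; balance $1,606.25
Installment 5: opening $1,606.25; payment $482.00; balance $1,124.25
Installment 6: opening $1,124.25; payment $338.00; balance $786.25
Installment 7: opening $786.25; payment $236.00; balance $550.25
Installment 8: opening $550.25; payment $234.00; balance $316.25
Installment 9: opening $316.25; payment $234.00; balance $82.25
Installment 10: opening $82.25; payment $82.25; balance $0.00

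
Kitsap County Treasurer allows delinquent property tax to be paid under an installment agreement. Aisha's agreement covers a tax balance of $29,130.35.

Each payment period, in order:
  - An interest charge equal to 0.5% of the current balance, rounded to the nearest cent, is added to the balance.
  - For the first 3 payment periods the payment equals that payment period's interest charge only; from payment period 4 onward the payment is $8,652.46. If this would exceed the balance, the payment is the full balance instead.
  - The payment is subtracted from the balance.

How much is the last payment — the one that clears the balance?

Payment period 1: $29,130.35 +$145.65 interest = $29,276.00; pay $145.65 → $29,130.35
Payment period 2: $29,130.35 +$145.65 interest = $29,276.00; pay $145.65 → $29,130.35
Payment period 3: $29,130.35 +$145.65 interest = $29,276.00; pay $145.65 → $29,130.35
Payment period 4: $29,130.35 +$145.65 interest = $29,276.00; pay $8,652.46 → $20,623.54
Payment period 5: $20,623.54 +$103.12 interest = $20,726.66; pay $8,652.46 → $12,074.20
Payment period 6: $12,074.20 +$60.37 interest = $12,134.57; pay $8,652.46 → $3,482.11
Payment period 7: $3,482.11 +$17.41 interest = $3,499.52; pay $3,499.52 → $0.00

$3,499.52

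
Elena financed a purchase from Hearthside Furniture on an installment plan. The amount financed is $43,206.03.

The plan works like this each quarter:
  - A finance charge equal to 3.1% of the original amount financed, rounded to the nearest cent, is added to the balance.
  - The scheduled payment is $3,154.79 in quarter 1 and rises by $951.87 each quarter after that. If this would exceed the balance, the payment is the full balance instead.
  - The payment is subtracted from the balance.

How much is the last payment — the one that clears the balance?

# | Opening | Interest | Payment | End bal
1 | $43,206.03 | $1,339.39 | $3,154.79 | $41,390.63
2 | $41,390.63 | $1,339.39 | $4,106.66 | $38,623.36
3 | $38,623.36 | $1,339.39 | $5,058.53 | $34,904.22
4 | $34,904.22 | $1,339.39 | $6,010.40 | $30,233.21
5 | $30,233.21 | $1,339.39 | $6,962.27 | $24,610.33
6 | $24,610.33 | $1,339.39 | $7,914.14 | $18,035.58
7 | $18,035.58 | $1,339.39 | $8,866.01 | $10,508.96
8 | $10,508.96 | $1,339.39 | $9,817.88 | $2,030.47
9 | $2,030.47 | $1,339.39 | $3,369.86 | $0.00

$3,369.86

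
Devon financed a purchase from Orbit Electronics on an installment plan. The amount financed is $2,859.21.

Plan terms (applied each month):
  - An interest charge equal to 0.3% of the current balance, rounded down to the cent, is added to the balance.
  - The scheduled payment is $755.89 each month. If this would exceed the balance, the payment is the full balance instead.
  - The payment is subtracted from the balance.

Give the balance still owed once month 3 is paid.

$610.52

Month 1: $2,859.21 +$8.57 interest = $2,867.78; pay $755.89 → $2,111.89
Month 2: $2,111.89 +$6.33 interest = $2,118.22; pay $755.89 → $1,362.33
Month 3: $1,362.33 +$4.08 interest = $1,366.41; pay $755.89 → $610.52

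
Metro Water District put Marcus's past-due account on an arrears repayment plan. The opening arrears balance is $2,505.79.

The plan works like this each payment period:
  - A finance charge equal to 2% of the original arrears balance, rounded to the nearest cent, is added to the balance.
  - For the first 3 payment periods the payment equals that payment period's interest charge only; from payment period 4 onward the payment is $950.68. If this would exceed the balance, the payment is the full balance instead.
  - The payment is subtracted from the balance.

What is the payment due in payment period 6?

$754.79

Payment period 1: $2,505.79 +$50.12 interest = $2,555.91; pay $50.12 → $2,505.79
Payment period 2: $2,505.79 +$50.12 interest = $2,555.91; pay $50.12 → $2,505.79
Payment period 3: $2,505.79 +$50.12 interest = $2,555.91; pay $50.12 → $2,505.79
Payment period 4: $2,505.79 +$50.12 interest = $2,555.91; pay $950.68 → $1,605.23
Payment period 5: $1,605.23 +$50.12 interest = $1,655.35; pay $950.68 → $704.67
Payment period 6: $704.67 +$50.12 interest = $754.79; pay $754.79 → $0.00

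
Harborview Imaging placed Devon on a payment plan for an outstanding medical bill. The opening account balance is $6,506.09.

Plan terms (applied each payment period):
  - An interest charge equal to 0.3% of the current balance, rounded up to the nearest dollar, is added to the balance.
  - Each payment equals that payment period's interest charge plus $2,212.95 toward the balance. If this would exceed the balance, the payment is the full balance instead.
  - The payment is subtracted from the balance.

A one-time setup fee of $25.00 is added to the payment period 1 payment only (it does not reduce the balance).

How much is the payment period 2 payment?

Payment period 1: opening $6,506.09; interest $20.00 → $6,526.09; payment $2,232.95 (+ $25.00 fee); balance $4,293.14
Payment period 2: opening $4,293.14; interest $13.00 → $4,306.14; payment $2,225.95; balance $2,080.19

$2,225.95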